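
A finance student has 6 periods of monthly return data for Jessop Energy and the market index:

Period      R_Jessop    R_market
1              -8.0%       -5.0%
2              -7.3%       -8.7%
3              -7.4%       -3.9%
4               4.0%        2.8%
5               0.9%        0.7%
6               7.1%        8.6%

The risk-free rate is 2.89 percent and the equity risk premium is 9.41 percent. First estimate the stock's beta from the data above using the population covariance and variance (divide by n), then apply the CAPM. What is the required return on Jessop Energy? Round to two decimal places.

12.41%

Mean R_i = (-8.0 − 7.3 − 7.4 + 4.0 + 0.9 + 7.1) / 6 = -1.7833%
Mean R_m = (-5.0 − 8.7 − 3.9 + 2.8 + 0.7 + 8.6) / 6 = -0.9167%
Σ(R_i − R̄_i)(R_m − R̄_m) = 195.4517  ⇒  Cov = 195.4517 / 6 = 32.5753
Σ(R_m − R̄_m)² = 193.1483  ⇒  Var(R_m) = 193.1483 / 6 = 32.1914
β = Cov / Var(R_m) = 32.5753 / 32.1914 = 1.0119
E(R) = R_f + β × MRP = 2.89% + 1.0119 × 9.41% = 12.41%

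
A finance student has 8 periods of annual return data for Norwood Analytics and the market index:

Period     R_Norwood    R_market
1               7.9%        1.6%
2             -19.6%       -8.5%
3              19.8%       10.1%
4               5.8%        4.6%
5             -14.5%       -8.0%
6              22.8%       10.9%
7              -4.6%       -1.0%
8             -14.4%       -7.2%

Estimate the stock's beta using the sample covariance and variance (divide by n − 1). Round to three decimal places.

2.028

Mean R_i = (7.9 − 19.6 + 19.8 + 5.8 − 14.5 + 22.8 − 4.6 − 14.4) / 8 = 0.4000%
Mean R_m = (1.6 − 8.5 + 10.1 + 4.6 − 8.0 + 10.9 − 1.0 − 7.2) / 8 = 0.3125%
Σ(R_i − R̄_i)(R_m − R̄_m) = 877.7000  ⇒  Cov = 877.7000 / 7 = 125.3857
Σ(R_m − R̄_m)² = 432.8488  ⇒  Var(R_m) = 432.8488 / 7 = 61.8355
β = Cov / Var(R_m) = 125.3857 / 61.8355 = 2.0277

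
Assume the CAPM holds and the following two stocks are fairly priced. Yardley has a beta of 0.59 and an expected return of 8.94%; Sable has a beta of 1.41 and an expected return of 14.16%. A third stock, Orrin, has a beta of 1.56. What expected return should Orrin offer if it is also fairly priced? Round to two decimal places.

15.11%

MRP (SML slope) = (14.16% − 8.94%) / (1.41 − 0.59) = 5.22% / 0.82 = 6.3659%
R_f (intercept) = 8.94% − 0.59 × 6.3659% = 5.1841%
E(R_Orrin) = R_f + β × MRP = 5.1841% + 1.56 × 6.3659% = 15.11%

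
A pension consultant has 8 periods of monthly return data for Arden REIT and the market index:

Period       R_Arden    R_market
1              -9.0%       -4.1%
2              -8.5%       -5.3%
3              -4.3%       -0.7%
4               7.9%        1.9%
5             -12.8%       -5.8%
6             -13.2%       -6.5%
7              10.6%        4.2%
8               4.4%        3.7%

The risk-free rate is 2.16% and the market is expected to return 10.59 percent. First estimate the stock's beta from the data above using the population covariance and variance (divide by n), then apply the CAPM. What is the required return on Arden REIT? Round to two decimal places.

19.57%

Mean R_i = (-9.0 − 8.5 − 4.3 + 7.9 − 12.8 − 13.2 + 10.6 + 4.4) / 8 = -3.1125%
Mean R_m = (-4.1 − 5.3 − 0.7 + 1.9 − 5.8 − 6.5 + 4.2 + 3.7) / 8 = -1.5750%
Σ(R_i − R̄_i)(R_m − R̄_m) = 281.5925  ⇒  Cov = 281.5925 / 8 = 35.1991
Σ(R_m − R̄_m)² = 136.3750  ⇒  Var(R_m) = 136.3750 / 8 = 17.0469
β = Cov / Var(R_m) = 35.1991 / 17.0469 = 2.0648
MRP = 10.59% − 2.16% = 8.43%
E(R) = R_f + β × MRP = 2.16% + 2.0648 × 8.43% = 19.57%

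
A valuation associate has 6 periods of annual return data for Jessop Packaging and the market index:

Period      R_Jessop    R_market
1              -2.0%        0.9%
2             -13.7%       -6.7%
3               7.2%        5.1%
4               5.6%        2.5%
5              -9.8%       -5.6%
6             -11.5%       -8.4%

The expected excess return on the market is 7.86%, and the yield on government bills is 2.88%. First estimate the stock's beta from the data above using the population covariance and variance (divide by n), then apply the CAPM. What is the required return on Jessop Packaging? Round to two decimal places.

15.20%

Mean R_i = (-2.0 − 13.7 + 7.2 + 5.6 − 9.8 − 11.5) / 6 = -4.0333%
Mean R_m = (0.9 − 6.7 + 5.1 + 2.5 − 5.6 − 8.4) / 6 = -2.0333%
Σ(R_i − R̄_i)(R_m − R̄_m) = 242.9833  ⇒  Cov = 242.9833 / 6 = 40.4972
Σ(R_m − R̄_m)² = 155.0733  ⇒  Var(R_m) = 155.0733 / 6 = 25.8456
β = Cov / Var(R_m) = 40.4972 / 25.8456 = 1.5669
E(R) = R_f + β × MRP = 2.88% + 1.5669 × 7.86% = 15.20%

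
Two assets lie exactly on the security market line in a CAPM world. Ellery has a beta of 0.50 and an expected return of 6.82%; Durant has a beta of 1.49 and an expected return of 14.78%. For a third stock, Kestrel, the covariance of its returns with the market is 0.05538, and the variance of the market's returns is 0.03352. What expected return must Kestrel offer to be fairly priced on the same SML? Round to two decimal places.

16.08%

MRP = (14.78% − 6.82%) / (1.49 − 0.50) = 8.0404%
R_f = 6.82% − 0.50 × 8.0404% = 2.7998%
β_Kestrel = Cov / Var(R_m) = 0.05538 / 0.03352 = 1.6521
E(R_Kestrel) = R_f + β × MRP = 2.7998% + 1.6521 × 8.0404% = 16.08%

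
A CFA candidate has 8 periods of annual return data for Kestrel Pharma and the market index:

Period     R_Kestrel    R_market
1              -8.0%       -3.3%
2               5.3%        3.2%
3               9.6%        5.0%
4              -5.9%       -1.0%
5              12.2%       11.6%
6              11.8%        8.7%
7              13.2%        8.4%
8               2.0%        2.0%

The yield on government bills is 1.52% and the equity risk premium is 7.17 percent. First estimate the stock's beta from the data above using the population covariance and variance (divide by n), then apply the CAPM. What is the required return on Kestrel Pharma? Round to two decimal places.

12.63%

Mean R_i = (-8.0 + 5.3 + 9.6 − 5.9 + 12.2 + 11.8 + 13.2 + 2.0) / 8 = 5.0250%
Mean R_m = (-3.3 + 3.2 + 5.0 − 1.0 + 11.6 + 8.7 + 8.4 + 2.0) / 8 = 4.3250%
Σ(R_i − R̄_i)(R_m − R̄_m) = 282.4550  ⇒  Cov = 282.4550 / 8 = 35.3069
Σ(R_m − R̄_m)² = 182.2950  ⇒  Var(R_m) = 182.2950 / 8 = 22.7869
β = Cov / Var(R_m) = 35.3069 / 22.7869 = 1.5494
E(R) = R_f + β × MRP = 1.52% + 1.5494 × 7.17% = 12.63%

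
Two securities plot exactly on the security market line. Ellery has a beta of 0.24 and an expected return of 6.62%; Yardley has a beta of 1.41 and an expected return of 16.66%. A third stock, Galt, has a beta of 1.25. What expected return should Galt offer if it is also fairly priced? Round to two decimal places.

MRP (SML slope) = (16.66% − 6.62%) / (1.41 − 0.24) = 10.04% / 1.17 = 8.5812%
R_f (intercept) = 6.62% − 0.24 × 8.5812% = 4.5605%
E(R_Galt) = R_f + β × MRP = 4.5605% + 1.25 × 8.5812% = 15.29%

15.29%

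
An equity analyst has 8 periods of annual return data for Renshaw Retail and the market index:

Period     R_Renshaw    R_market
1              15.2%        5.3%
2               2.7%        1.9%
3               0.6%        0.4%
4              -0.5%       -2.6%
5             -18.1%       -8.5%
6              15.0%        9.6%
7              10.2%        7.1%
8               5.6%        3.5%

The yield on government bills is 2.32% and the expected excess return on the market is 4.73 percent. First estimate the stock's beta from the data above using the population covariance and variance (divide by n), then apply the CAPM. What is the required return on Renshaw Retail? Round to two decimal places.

Mean R_i = (15.2 + 2.7 + 0.6 − 0.5 − 18.1 + 15.0 + 10.2 + 5.6) / 8 = 3.8375%
Mean R_m = (5.3 + 1.9 + 0.4 − 2.6 − 8.5 + 9.6 + 7.1 + 3.5) / 8 = 2.0875%
Σ(R_i − R̄_i)(R_m − R̄_m) = 413.0138  ⇒  Cov = 413.0138 / 8 = 51.6267
Σ(R_m − R̄_m)² = 230.8288  ⇒  Var(R_m) = 230.8288 / 8 = 28.8536
β = Cov / Var(R_m) = 51.6267 / 28.8536 = 1.7893
E(R) = R_f + β × MRP = 2.32% + 1.7893 × 4.73% = 10.78%

10.78%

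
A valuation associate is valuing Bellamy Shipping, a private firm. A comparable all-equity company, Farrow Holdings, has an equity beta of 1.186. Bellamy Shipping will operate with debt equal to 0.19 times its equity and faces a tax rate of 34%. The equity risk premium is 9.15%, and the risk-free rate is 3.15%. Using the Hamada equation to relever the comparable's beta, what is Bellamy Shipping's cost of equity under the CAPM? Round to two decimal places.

β_L = β_U × [1 + (1 − t)(D/E)] = 1.186 × [1 + (1 − 0.34) × 0.19]
    = 1.186 × [1 + 0.66 × 0.19] = 1.186 × 1.1254 = 1.3347
E(R) = R_f + β_L × MRP = 3.15% + 1.3347 × 9.15% = 15.36%

15.36%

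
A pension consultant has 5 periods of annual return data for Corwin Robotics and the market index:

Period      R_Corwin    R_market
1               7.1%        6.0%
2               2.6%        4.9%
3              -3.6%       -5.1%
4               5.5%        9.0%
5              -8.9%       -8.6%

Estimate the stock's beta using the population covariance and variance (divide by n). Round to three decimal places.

0.842

Mean R_i = (7.1 + 2.6 − 3.6 + 5.5 − 8.9) / 5 = 0.5400%
Mean R_m = (6.0 + 4.9 − 5.1 + 9.0 − 8.6) / 5 = 1.2400%
Σ(R_i − R̄_i)(R_m − R̄_m) = 196.3920  ⇒  Cov = 196.3920 / 5 = 39.2784
Σ(R_m − R̄_m)² = 233.2920  ⇒  Var(R_m) = 233.2920 / 5 = 46.6584
β = Cov / Var(R_m) = 39.2784 / 46.6584 = 0.8418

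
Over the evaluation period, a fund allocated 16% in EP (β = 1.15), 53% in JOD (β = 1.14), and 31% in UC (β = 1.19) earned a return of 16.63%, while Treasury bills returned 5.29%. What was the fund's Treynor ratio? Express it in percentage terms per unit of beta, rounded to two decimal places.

β_P = 0.16×1.15 + 0.53×1.14 + 0.31×1.19 = 1.1571
Treynor = (R_P − R_f) / β_P = (16.63% − 5.29%) / 1.1571 = 11.34% / 1.1571 = 9.80%

9.80%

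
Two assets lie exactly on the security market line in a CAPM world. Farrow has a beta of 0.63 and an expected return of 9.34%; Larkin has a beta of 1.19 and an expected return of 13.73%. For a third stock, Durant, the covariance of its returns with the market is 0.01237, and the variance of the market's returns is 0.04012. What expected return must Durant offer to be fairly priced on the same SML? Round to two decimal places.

MRP = (13.73% − 9.34%) / (1.19 − 0.63) = 7.8393%
R_f = 9.34% − 0.63 × 7.8393% = 4.4012%
β_Durant = Cov / Var(R_m) = 0.01237 / 0.04012 = 0.3083
E(R_Durant) = R_f + β × MRP = 4.4012% + 0.3083 × 7.8393% = 6.82%

6.82%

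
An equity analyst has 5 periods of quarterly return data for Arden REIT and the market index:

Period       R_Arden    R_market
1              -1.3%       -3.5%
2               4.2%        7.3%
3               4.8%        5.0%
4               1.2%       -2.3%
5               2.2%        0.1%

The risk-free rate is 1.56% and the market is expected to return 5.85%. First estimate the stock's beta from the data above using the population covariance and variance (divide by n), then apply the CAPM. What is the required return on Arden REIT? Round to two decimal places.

3.63%

Mean R_i = (-1.3 + 4.2 + 4.8 + 1.2 + 2.2) / 5 = 2.2200%
Mean R_m = (-3.5 + 7.3 + 5.0 − 2.3 + 0.1) / 5 = 1.3200%
Σ(R_i − R̄_i)(R_m − R̄_m) = 42.0180  ⇒  Cov = 42.0180 / 5 = 8.4036
Σ(R_m − R̄_m)² = 87.1280  ⇒  Var(R_m) = 87.1280 / 5 = 17.4256
β = Cov / Var(R_m) = 8.4036 / 17.4256 = 0.4823
MRP = 5.85% − 1.56% = 4.29%
E(R) = R_f + β × MRP = 1.56% + 0.4823 × 4.29% = 3.63%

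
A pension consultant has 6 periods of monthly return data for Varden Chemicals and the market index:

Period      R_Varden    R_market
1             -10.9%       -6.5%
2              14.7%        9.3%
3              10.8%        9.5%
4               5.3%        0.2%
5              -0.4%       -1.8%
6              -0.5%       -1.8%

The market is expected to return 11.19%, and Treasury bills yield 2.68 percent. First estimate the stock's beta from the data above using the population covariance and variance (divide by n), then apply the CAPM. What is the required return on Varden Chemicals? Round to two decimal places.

14.09%

Mean R_i = (-10.9 + 14.7 + 10.8 + 5.3 − 0.4 − 0.5) / 6 = 3.1667%
Mean R_m = (-6.5 + 9.3 + 9.5 + 0.2 − 1.8 − 1.8) / 6 = 1.4833%
Σ(R_i − R̄_i)(R_m − R̄_m) = 284.6567  ⇒  Cov = 284.6567 / 6 = 47.4428
Σ(R_m − R̄_m)² = 212.3083  ⇒  Var(R_m) = 212.3083 / 6 = 35.3847
β = Cov / Var(R_m) = 47.4428 / 35.3847 = 1.3408
MRP = 11.19% − 2.68% = 8.51%
E(R) = R_f + β × MRP = 2.68% + 1.3408 × 8.51% = 14.09%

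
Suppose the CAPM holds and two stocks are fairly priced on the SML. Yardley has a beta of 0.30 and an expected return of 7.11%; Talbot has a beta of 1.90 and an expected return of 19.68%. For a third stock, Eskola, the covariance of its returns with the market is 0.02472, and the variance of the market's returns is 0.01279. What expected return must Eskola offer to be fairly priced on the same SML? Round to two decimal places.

MRP = (19.68% − 7.11%) / (1.90 − 0.30) = 7.8563%
R_f = 7.11% − 0.30 × 7.8563% = 4.7531%
β_Eskola = Cov / Var(R_m) = 0.02472 / 0.01279 = 1.9328
E(R_Eskola) = R_f + β × MRP = 4.7531% + 1.9328 × 7.8563% = 19.94%

19.94%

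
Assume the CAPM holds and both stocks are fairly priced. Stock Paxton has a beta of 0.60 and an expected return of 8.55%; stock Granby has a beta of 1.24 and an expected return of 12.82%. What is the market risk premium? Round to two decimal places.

Both satisfy E(R) = R_f + β·MRP, so the slope of the SML is
MRP = (12.82% − 8.55%) / (1.24 − 0.60) = 4.27% / 0.64 = 6.6719%

6.67%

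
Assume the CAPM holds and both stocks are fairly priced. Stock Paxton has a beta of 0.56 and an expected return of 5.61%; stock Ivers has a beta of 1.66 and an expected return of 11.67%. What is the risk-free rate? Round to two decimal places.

Both satisfy E(R) = R_f + β·MRP, so the slope of the SML is
MRP = (11.67% − 5.61%) / (1.66 − 0.56) = 6.06% / 1.10 = 5.5091%
R_f = E(R_Paxton) − β_Paxton·MRP = 5.61% − 0.56 × 5.5091% = 2.5249%

2.52%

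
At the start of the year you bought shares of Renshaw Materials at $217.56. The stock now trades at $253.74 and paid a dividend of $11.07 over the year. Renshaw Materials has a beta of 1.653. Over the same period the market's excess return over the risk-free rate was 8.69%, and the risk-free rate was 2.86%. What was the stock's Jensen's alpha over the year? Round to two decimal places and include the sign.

Realised HPR = (P1 + D1 − P0) / P0 = (253.74 + 11.07 − 217.56) / 217.56 = 47.25 / 217.56 = 21.7181%
CAPM required = R_f + β·MRP = 2.86% + 1.653 × 8.69% = 17.22457%
α = realised − required = 21.7181% − 17.22457% = +4.49%

+4.49%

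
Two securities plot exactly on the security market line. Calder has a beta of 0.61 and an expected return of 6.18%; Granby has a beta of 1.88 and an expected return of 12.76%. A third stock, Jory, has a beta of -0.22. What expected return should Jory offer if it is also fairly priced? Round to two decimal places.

1.88%

MRP (SML slope) = (12.76% − 6.18%) / (1.88 − 0.61) = 6.58% / 1.27 = 5.1811%
R_f (intercept) = 6.18% − 0.61 × 5.1811% = 3.0195%
E(R_Jory) = R_f + β × MRP = 3.0195% + -0.22 × 5.1811% = 1.88%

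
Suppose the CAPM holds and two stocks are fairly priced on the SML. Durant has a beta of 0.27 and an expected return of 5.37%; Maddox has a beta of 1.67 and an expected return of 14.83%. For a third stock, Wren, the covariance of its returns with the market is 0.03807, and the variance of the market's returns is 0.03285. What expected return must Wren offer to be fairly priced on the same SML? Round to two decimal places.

11.38%

MRP = (14.83% − 5.37%) / (1.67 − 0.27) = 6.7571%
R_f = 5.37% − 0.27 × 6.7571% = 3.5456%
β_Wren = Cov / Var(R_m) = 0.03807 / 0.03285 = 1.1589
E(R_Wren) = R_f + β × MRP = 3.5456% + 1.1589 × 6.7571% = 11.38%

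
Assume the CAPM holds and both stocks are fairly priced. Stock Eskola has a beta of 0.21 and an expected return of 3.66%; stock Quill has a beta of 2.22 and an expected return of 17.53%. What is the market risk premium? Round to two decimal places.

Both satisfy E(R) = R_f + β·MRP, so the slope of the SML is
MRP = (17.53% − 3.66%) / (2.22 − 0.21) = 13.87% / 2.01 = 6.9005%

6.90%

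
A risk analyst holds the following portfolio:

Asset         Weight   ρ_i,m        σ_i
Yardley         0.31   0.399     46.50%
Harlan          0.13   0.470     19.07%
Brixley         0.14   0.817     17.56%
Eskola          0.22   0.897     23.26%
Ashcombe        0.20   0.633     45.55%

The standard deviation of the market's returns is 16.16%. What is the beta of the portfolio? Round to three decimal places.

β_Yardley = 0.399 × 46.50% / 16.16% = 1.1481
β_Harlan = 0.470 × 19.07% / 16.16% = 0.5546
β_Brixley = 0.817 × 17.56% / 16.16% = 0.8878
β_Eskola = 0.897 × 23.26% / 16.16% = 1.2911
β_Ashcombe = 0.633 × 45.55% / 16.16% = 1.7842
β_P = Σ w_i β_i = 0.31×1.1481 + 0.13×0.5546 + 0.14×0.8878 + 0.22×1.2911 + 0.20×1.7842 = 1.1932

1.193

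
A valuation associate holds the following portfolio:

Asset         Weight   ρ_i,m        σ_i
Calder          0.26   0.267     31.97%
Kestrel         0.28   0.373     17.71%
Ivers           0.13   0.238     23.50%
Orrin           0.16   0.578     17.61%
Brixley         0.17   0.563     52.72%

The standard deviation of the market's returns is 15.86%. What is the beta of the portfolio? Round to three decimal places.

β_Calder = 0.267 × 31.97% / 15.86% = 0.5382
β_Kestrel = 0.373 × 17.71% / 15.86% = 0.4165
β_Ivers = 0.238 × 23.50% / 15.86% = 0.3526
β_Orrin = 0.578 × 17.61% / 15.86% = 0.6418
β_Brixley = 0.563 × 52.72% / 15.86% = 1.8715
β_P = Σ w_i β_i = 0.26×0.5382 + 0.28×0.4165 + 0.13×0.3526 + 0.16×0.6418 + 0.17×1.8715 = 0.7232

0.723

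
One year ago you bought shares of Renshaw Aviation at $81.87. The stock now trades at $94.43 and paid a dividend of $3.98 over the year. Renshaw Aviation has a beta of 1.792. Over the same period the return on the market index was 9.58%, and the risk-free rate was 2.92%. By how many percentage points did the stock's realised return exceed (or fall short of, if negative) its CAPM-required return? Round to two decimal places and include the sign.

+5.35%

Realised HPR = (P1 + D1 − P0) / P0 = (94.43 + 3.98 − 81.87) / 81.87 = 16.54 / 81.87 = 20.2028%
MRP = 9.58% − 2.92% = 6.66%
CAPM required = R_f + β·MRP = 2.92% + 1.792 × 6.66% = 14.85472%
α = realised − required = 20.2028% − 14.85472% = +5.35%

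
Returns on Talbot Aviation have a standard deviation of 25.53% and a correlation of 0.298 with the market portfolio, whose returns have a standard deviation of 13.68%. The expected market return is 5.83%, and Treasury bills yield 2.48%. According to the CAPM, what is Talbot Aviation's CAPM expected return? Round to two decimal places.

β = ρ × σ_i / σ_m = 0.298 × 25.53% / 13.68% = 0.5561
MRP = 5.83% − 2.48% = 3.35%
E(R) = 2.48% + 0.5561 × 3.35% = 4.34%

4.34%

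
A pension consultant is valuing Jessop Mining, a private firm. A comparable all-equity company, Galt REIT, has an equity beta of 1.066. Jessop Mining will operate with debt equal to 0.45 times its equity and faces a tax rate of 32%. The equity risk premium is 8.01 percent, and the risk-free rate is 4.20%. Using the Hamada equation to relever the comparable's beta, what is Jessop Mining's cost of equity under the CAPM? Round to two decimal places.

15.35%

β_L = β_U × [1 + (1 − t)(D/E)] = 1.066 × [1 + (1 − 0.32) × 0.45]
    = 1.066 × [1 + 0.68 × 0.45] = 1.066 × 1.3060 = 1.3922
E(R) = R_f + β_L × MRP = 4.20% + 1.3922 × 8.01% = 15.35%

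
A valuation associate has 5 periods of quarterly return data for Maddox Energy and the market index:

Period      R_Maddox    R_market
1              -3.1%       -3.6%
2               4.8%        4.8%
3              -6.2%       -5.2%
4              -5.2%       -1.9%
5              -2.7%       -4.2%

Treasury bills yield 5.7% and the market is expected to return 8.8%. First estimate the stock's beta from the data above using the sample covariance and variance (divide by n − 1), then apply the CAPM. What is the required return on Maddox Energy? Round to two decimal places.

8.74%

Mean R_i = (-3.1 + 4.8 − 6.2 − 5.2 − 2.7) / 5 = -2.4800%
Mean R_m = (-3.6 + 4.8 − 5.2 − 1.9 − 4.2) / 5 = -2.0200%
Σ(R_i − R̄_i)(R_m − R̄_m) = 62.6120  ⇒  Cov = 62.6120 / 4 = 15.6530
Σ(R_m − R̄_m)² = 63.8880  ⇒  Var(R_m) = 63.8880 / 4 = 15.9720
β = Cov / Var(R_m) = 15.6530 / 15.9720 = 0.9800
MRP = 8.8% − 5.7% = 3.10%
E(R) = R_f + β × MRP = 5.7% + 0.9800 × 3.1% = 8.74%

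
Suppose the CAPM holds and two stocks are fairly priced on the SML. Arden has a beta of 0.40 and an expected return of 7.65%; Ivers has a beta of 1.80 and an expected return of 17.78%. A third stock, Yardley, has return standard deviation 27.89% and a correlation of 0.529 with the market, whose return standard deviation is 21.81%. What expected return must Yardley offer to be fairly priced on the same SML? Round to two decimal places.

9.65%

MRP = (17.78% − 7.65%) / (1.80 − 0.40) = 7.2357%
R_f = 7.65% − 0.40 × 7.2357% = 4.7557%
β_Yardley = ρ·σ_i/σ_m = 0.529 × 27.89 / 21.81 = 0.6765
E(R_Yardley) = R_f + β × MRP = 4.7557% + 0.6765 × 7.2357% = 9.65%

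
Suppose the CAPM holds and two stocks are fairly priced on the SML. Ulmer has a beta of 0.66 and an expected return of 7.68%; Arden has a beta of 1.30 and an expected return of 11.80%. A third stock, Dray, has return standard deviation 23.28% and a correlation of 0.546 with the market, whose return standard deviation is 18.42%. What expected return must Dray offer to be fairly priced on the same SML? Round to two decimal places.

MRP = (11.80% − 7.68%) / (1.30 − 0.66) = 6.4375%
R_f = 7.68% − 0.66 × 6.4375% = 3.4313%
β_Dray = ρ·σ_i/σ_m = 0.546 × 23.28 / 18.42 = 0.6901
E(R_Dray) = R_f + β × MRP = 3.4313% + 0.6901 × 6.4375% = 7.87%

7.87%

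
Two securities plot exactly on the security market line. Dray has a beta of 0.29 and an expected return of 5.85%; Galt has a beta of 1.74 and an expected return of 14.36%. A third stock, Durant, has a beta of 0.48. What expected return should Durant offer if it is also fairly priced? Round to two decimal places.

6.97%

MRP (SML slope) = (14.36% − 5.85%) / (1.74 − 0.29) = 8.51% / 1.45 = 5.8690%
R_f (intercept) = 5.85% − 0.29 × 5.8690% = 4.1480%
E(R_Durant) = R_f + β × MRP = 4.1480% + 0.48 × 5.8690% = 6.97%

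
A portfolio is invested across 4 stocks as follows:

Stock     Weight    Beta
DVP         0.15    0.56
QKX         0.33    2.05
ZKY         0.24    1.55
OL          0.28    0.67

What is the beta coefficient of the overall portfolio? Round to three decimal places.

β_P = Σ w_i β_i = 0.15×0.56 + 0.33×2.05 + 0.24×1.55 + 0.28×0.67 = 1.3201

1.320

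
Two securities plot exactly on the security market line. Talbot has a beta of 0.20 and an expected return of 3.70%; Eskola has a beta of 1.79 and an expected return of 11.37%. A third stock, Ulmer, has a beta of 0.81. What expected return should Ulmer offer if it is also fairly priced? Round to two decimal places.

MRP (SML slope) = (11.37% − 3.70%) / (1.79 − 0.20) = 7.67% / 1.59 = 4.8239%
R_f (intercept) = 3.70% − 0.20 × 4.8239% = 2.7352%
E(R_Ulmer) = R_f + β × MRP = 2.7352% + 0.81 × 4.8239% = 6.64%

6.64%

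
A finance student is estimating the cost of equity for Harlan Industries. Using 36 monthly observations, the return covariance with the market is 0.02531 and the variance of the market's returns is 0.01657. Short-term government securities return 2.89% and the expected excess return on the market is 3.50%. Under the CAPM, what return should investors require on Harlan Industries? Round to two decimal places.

8.24%

β = Cov(R_i, R_m) / Var(R_m) = 0.02531 / 0.01657 = 1.5275
E(R) = R_f + β × MRP = 2.89% + 1.5275 × 3.50% = 8.24%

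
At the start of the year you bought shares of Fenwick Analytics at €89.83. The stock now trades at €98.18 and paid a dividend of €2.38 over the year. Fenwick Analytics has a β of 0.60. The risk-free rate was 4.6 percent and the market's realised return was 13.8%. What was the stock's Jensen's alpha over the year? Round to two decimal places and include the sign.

Realised HPR = (P1 + D1 − P0) / P0 = (98.18 + 2.38 − 89.83) / 89.83 = 10.73 / 89.83 = 11.9448%
MRP = 13.8% − 4.6% = 9.20%
CAPM required = R_f + β·MRP = 4.6% + 0.60 × 9.2% = 10.1200%
α = realised − required = 11.9448% − 10.1200% = +1.82%

+1.82%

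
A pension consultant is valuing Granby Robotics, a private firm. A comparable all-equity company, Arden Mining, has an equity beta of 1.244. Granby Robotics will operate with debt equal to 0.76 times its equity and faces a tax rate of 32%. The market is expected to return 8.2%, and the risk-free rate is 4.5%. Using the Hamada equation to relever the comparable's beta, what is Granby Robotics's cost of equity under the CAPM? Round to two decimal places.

11.48%

β_L = β_U × [1 + (1 − t)(D/E)] = 1.244 × [1 + (1 − 0.32) × 0.76]
    = 1.244 × [1 + 0.68 × 0.76] = 1.244 × 1.5168 = 1.8869
MRP = 8.2% − 4.5% = 3.70%
E(R) = R_f + β_L × MRP = 4.5% + 1.8869 × 3.7% = 11.48%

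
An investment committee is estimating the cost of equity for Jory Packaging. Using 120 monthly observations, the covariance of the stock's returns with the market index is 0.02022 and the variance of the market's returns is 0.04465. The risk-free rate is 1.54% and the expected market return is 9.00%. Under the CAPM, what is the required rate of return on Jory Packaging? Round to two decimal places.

β = Cov(R_i, R_m) / Var(R_m) = 0.02022 / 0.04465 = 0.4529
MRP = 9.00% − 1.54% = 7.46%
E(R) = R_f + β × MRP = 1.54% + 0.4529 × 7.46% = 4.92%

4.92%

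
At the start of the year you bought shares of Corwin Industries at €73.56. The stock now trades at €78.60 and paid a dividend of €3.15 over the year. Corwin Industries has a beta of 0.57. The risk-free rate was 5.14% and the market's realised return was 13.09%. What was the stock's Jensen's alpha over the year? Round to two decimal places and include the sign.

Realised HPR = (P1 + D1 − P0) / P0 = (78.60 + 3.15 − 73.56) / 73.56 = 8.19 / 73.56 = 11.1338%
MRP = 13.09% − 5.14% = 7.95%
CAPM required = R_f + β·MRP = 5.14% + 0.57 × 7.95% = 9.6715%
α = realised − required = 11.1338% − 9.6715% = +1.46%

+1.46%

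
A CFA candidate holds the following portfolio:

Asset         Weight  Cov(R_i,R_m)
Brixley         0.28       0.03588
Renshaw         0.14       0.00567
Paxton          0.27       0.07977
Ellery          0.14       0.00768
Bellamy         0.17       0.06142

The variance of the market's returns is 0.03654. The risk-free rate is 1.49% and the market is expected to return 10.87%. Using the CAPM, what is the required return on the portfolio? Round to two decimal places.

12.76%

β_Brixley = 0.03588 / 0.03654 = 0.9819
β_Renshaw = 0.00567 / 0.03654 = 0.1552
β_Paxton = 0.07977 / 0.03654 = 2.1831
β_Ellery = 0.00768 / 0.03654 = 0.2102
β_Bellamy = 0.06142 / 0.03654 = 1.6809
β_P = Σ w_i β_i = 0.28×0.9819 + 0.14×0.1552 + 0.27×2.1831 + 0.14×0.2102 + 0.17×1.6809 = 1.2013
MRP = 10.87% − 1.49% = 9.38%
E(R_P) = R_f + β_P × MRP = 1.49% + 1.2013 × 9.38% = 12.76%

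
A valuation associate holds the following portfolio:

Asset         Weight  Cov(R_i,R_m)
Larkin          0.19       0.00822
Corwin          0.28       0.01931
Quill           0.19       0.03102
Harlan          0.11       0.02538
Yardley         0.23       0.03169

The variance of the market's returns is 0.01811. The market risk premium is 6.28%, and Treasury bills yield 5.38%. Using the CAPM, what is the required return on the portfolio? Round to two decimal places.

β_Larkin = 0.00822 / 0.01811 = 0.4539
β_Corwin = 0.01931 / 0.01811 = 1.0663
β_Quill = 0.03102 / 0.01811 = 1.7129
β_Harlan = 0.02538 / 0.01811 = 1.4014
β_Yardley = 0.03169 / 0.01811 = 1.7499
β_P = Σ w_i β_i = 0.19×0.4539 + 0.28×1.0663 + 0.19×1.7129 + 0.11×1.4014 + 0.23×1.7499 = 1.2669
E(R_P) = R_f + β_P × MRP = 5.38% + 1.2669 × 6.28% = 13.34%

13.34%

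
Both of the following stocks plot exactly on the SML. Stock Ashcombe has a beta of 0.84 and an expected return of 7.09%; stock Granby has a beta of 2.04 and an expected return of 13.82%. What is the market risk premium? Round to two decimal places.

Both satisfy E(R) = R_f + β·MRP, so the slope of the SML is
MRP = (13.82% − 7.09%) / (2.04 − 0.84) = 6.73% / 1.20 = 5.6083%

5.61%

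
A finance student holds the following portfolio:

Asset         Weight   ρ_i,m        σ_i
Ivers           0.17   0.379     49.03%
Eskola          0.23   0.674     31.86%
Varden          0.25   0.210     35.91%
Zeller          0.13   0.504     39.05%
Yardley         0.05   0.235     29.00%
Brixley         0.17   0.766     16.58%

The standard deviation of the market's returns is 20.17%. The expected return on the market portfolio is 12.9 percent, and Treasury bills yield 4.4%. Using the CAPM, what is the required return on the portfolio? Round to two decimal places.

β_Ivers = 0.379 × 49.03% / 20.17% = 0.9213
β_Eskola = 0.674 × 31.86% / 20.17% = 1.0646
β_Varden = 0.210 × 35.91% / 20.17% = 0.3739
β_Zeller = 0.504 × 39.05% / 20.17% = 0.9758
β_Yardley = 0.235 × 29.00% / 20.17% = 0.3379
β_Brixley = 0.766 × 16.58% / 20.17% = 0.6297
β_P = Σ w_i β_i = 0.17×0.9213 + 0.23×1.0646 + 0.25×0.3739 + 0.13×0.9758 + 0.05×0.3379 + 0.17×0.6297 = 0.7458
MRP = 12.9% − 4.4% = 8.50%
E(R_P) = R_f + β_P × MRP = 4.4% + 0.7458 × 8.5% = 10.74%

10.74%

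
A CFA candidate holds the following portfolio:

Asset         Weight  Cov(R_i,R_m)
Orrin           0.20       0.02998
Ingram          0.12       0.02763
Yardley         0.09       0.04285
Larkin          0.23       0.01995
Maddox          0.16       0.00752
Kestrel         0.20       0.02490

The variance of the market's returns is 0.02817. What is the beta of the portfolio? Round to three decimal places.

β_Orrin = 0.02998 / 0.02817 = 1.0643
β_Ingram = 0.02763 / 0.02817 = 0.9808
β_Yardley = 0.04285 / 0.02817 = 1.5211
β_Larkin = 0.01995 / 0.02817 = 0.7082
β_Maddox = 0.00752 / 0.02817 = 0.2670
β_Kestrel = 0.02490 / 0.02817 = 0.8839
β_P = Σ w_i β_i = 0.20×1.0643 + 0.12×0.9808 + 0.09×1.5211 + 0.23×0.7082 + 0.16×0.2670 + 0.20×0.8839 = 0.8498

0.850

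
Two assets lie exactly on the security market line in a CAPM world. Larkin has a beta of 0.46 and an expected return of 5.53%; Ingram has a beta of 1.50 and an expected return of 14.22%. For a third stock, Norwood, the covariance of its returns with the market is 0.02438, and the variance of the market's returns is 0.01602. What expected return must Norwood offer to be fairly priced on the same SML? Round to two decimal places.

MRP = (14.22% − 5.53%) / (1.50 − 0.46) = 8.3558%
R_f = 5.53% − 0.46 × 8.3558% = 1.6863%
β_Norwood = Cov / Var(R_m) = 0.02438 / 0.01602 = 1.5218
E(R_Norwood) = R_f + β × MRP = 1.6863% + 1.5218 × 8.3558% = 14.40%

14.40%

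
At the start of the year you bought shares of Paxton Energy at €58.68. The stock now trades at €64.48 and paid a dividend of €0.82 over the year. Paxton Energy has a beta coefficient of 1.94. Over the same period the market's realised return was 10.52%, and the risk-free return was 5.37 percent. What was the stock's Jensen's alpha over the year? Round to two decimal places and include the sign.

-4.08%

Realised HPR = (P1 + D1 − P0) / P0 = (64.48 + 0.82 − 58.68) / 58.68 = 6.62 / 58.68 = 11.2815%
MRP = 10.52% − 5.37% = 5.15%
CAPM required = R_f + β·MRP = 5.37% + 1.94 × 5.15% = 15.3610%
α = realised − required = 11.2815% − 15.3610% = -4.08%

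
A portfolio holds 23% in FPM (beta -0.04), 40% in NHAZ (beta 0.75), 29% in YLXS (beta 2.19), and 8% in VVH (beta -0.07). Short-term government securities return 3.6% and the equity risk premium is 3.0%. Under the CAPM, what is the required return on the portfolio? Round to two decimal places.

6.36%

β_P = Σ w_i β_i = 0.23×-0.04 + 0.40×0.75 + 0.29×2.19 + 0.08×-0.07 = 0.9203
E(R_P) = R_f + β_P × MRP = 3.6% + 0.9203 × 3.0% = 6.36%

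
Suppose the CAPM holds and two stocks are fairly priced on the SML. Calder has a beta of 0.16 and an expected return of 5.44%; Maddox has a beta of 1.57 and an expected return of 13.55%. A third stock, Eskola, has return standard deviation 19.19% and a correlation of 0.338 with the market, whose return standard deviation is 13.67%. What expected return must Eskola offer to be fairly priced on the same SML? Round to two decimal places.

MRP = (13.55% − 5.44%) / (1.57 − 0.16) = 5.7518%
R_f = 5.44% − 0.16 × 5.7518% = 4.5197%
β_Eskola = ρ·σ_i/σ_m = 0.338 × 19.19 / 13.67 = 0.4745
E(R_Eskola) = R_f + β × MRP = 4.5197% + 0.4745 × 5.7518% = 7.25%

7.25%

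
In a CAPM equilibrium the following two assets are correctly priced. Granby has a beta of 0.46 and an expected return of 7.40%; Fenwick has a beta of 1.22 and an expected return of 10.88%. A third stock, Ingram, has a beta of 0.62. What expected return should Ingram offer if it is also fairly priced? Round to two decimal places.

MRP (SML slope) = (10.88% − 7.40%) / (1.22 − 0.46) = 3.48% / 0.76 = 4.5789%
R_f (intercept) = 7.40% − 0.46 × 4.5789% = 5.2937%
E(R_Ingram) = R_f + β × MRP = 5.2937% + 0.62 × 4.5789% = 8.13%

8.13%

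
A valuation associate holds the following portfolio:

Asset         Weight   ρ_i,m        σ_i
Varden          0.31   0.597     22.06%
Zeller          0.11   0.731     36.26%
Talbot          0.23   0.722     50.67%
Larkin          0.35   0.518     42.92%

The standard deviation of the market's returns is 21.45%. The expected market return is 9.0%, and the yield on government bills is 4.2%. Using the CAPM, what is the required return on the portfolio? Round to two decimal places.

9.39%

β_Varden = 0.597 × 22.06% / 21.45% = 0.6140
β_Zeller = 0.731 × 36.26% / 21.45% = 1.2357
β_Talbot = 0.722 × 50.67% / 21.45% = 1.7055
β_Larkin = 0.518 × 42.92% / 21.45% = 1.0365
β_P = Σ w_i β_i = 0.31×0.6140 + 0.11×1.2357 + 0.23×1.7055 + 0.35×1.0365 = 1.0813
MRP = 9.0% − 4.2% = 4.80%
E(R_P) = R_f + β_P × MRP = 4.2% + 1.0813 × 4.8% = 9.39%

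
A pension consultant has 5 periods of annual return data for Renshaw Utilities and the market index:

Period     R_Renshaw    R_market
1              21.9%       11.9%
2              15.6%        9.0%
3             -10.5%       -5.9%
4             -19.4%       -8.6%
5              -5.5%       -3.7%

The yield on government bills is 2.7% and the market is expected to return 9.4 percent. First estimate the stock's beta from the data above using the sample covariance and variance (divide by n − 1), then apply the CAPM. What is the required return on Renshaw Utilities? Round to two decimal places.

15.35%

Mean R_i = (21.9 + 15.6 − 10.5 − 19.4 − 5.5) / 5 = 0.4200%
Mean R_m = (11.9 + 9.0 − 5.9 − 8.6 − 3.7) / 5 = 0.5400%
Σ(R_i − R̄_i)(R_m − R̄_m) = 649.0160  ⇒  Cov = 649.0160 / 4 = 162.2540
Σ(R_m − R̄_m)² = 343.6120  ⇒  Var(R_m) = 343.6120 / 4 = 85.9030
β = Cov / Var(R_m) = 162.2540 / 85.9030 = 1.8888
MRP = 9.4% − 2.7% = 6.70%
E(R) = R_f + β × MRP = 2.7% + 1.8888 × 6.7% = 15.35%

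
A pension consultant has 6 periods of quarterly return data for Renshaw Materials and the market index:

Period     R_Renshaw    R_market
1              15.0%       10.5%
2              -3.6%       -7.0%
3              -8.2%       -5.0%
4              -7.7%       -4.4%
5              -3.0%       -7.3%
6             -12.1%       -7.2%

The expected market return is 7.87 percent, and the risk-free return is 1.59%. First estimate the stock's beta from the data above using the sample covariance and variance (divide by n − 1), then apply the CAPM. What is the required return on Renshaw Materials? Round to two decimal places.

9.46%

Mean R_i = (15.0 − 3.6 − 8.2 − 7.7 − 3.0 − 12.1) / 6 = -3.2667%
Mean R_m = (10.5 − 7.0 − 5.0 − 4.4 − 7.3 − 7.2) / 6 = -3.4000%
Σ(R_i − R̄_i)(R_m − R̄_m) = 299.9600  ⇒  Cov = 299.9600 / 5 = 59.9920
Σ(R_m − R̄_m)² = 239.3800  ⇒  Var(R_m) = 239.3800 / 5 = 47.8760
β = Cov / Var(R_m) = 59.9920 / 47.8760 = 1.2531
MRP = 7.87% − 1.59% = 6.28%
E(R) = R_f + β × MRP = 1.59% + 1.2531 × 6.28% = 9.46%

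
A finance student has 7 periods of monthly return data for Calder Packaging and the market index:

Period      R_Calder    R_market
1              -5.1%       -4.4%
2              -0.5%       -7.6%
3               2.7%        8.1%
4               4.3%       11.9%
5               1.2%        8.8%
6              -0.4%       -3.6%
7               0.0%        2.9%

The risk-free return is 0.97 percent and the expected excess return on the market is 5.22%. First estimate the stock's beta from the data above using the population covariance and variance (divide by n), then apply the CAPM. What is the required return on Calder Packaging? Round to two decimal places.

Mean R_i = (-5.1 − 0.5 + 2.7 + 4.3 + 1.2 − 0.4 + 0.0) / 7 = 0.3143%
Mean R_m = (-4.4 − 7.6 + 8.1 + 11.9 + 8.8 − 3.6 + 2.9) / 7 = 2.3000%
Σ(R_i − R̄_i)(R_m − R̄_m) = 106.2200  ⇒  Cov = 106.2200 / 7 = 15.1743
Σ(R_m − R̄_m)² = 346.1200  ⇒  Var(R_m) = 346.1200 / 7 = 49.4457
β = Cov / Var(R_m) = 15.1743 / 49.4457 = 0.3069
E(R) = R_f + β × MRP = 0.97% + 0.3069 × 5.22% = 2.57%

2.57%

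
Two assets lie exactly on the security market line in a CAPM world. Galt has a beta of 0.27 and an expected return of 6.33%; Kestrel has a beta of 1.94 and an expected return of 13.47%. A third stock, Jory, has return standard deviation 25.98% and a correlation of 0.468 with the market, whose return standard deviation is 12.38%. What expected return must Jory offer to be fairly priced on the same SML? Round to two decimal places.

9.37%

MRP = (13.47% − 6.33%) / (1.94 − 0.27) = 4.2754%
R_f = 6.33% − 0.27 × 4.2754% = 5.1756%
β_Jory = ρ·σ_i/σ_m = 0.468 × 25.98 / 12.38 = 0.9821
E(R_Jory) = R_f + β × MRP = 5.1756% + 0.9821 × 4.2754% = 9.37%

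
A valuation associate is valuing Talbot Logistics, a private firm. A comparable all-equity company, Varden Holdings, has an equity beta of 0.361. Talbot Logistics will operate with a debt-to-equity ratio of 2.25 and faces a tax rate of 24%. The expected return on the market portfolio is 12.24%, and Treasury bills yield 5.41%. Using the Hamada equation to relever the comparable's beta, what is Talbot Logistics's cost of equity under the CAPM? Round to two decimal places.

12.09%

β_L = β_U × [1 + (1 − t)(D/E)] = 0.361 × [1 + (1 − 0.24) × 2.25]
    = 0.361 × [1 + 0.76 × 2.25] = 0.361 × 2.7100 = 0.9783
MRP = 12.24% − 5.41% = 6.83%
E(R) = R_f + β_L × MRP = 5.41% + 0.9783 × 6.83% = 12.09%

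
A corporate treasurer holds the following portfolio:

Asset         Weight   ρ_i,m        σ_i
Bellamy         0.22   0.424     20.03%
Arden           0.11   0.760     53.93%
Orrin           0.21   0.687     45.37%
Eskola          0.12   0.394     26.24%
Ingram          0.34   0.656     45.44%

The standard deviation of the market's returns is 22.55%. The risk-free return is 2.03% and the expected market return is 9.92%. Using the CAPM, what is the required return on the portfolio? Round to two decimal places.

10.53%

β_Bellamy = 0.424 × 20.03% / 22.55% = 0.3766
β_Arden = 0.760 × 53.93% / 22.55% = 1.8176
β_Orrin = 0.687 × 45.37% / 22.55% = 1.3822
β_Eskola = 0.394 × 26.24% / 22.55% = 0.4585
β_Ingram = 0.656 × 45.44% / 22.55% = 1.3219
β_P = Σ w_i β_i = 0.22×0.3766 + 0.11×1.8176 + 0.21×1.3822 + 0.12×0.4585 + 0.34×1.3219 = 1.0775
MRP = 9.92% − 2.03% = 7.89%
E(R_P) = R_f + β_P × MRP = 2.03% + 1.0775 × 7.89% = 10.53%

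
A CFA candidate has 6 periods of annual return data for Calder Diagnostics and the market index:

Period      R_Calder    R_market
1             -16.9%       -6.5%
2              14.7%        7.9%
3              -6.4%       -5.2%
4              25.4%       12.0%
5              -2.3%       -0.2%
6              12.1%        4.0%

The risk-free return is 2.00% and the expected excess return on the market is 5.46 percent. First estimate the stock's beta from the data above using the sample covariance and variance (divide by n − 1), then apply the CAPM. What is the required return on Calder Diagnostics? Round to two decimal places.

13.41%

Mean R_i = (-16.9 + 14.7 − 6.4 + 25.4 − 2.3 + 12.1) / 6 = 4.4333%
Mean R_m = (-6.5 + 7.9 − 5.2 + 12.0 − 0.2 + 4.0) / 6 = 2.0000%
Σ(R_i − R̄_i)(R_m − R̄_m) = 559.7200  ⇒  Cov = 559.7200 / 5 = 111.9440
Σ(R_m − R̄_m)² = 267.7400  ⇒  Var(R_m) = 267.7400 / 5 = 53.5480
β = Cov / Var(R_m) = 111.9440 / 53.5480 = 2.0905
E(R) = R_f + β × MRP = 2.00% + 2.0905 × 5.46% = 13.41%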